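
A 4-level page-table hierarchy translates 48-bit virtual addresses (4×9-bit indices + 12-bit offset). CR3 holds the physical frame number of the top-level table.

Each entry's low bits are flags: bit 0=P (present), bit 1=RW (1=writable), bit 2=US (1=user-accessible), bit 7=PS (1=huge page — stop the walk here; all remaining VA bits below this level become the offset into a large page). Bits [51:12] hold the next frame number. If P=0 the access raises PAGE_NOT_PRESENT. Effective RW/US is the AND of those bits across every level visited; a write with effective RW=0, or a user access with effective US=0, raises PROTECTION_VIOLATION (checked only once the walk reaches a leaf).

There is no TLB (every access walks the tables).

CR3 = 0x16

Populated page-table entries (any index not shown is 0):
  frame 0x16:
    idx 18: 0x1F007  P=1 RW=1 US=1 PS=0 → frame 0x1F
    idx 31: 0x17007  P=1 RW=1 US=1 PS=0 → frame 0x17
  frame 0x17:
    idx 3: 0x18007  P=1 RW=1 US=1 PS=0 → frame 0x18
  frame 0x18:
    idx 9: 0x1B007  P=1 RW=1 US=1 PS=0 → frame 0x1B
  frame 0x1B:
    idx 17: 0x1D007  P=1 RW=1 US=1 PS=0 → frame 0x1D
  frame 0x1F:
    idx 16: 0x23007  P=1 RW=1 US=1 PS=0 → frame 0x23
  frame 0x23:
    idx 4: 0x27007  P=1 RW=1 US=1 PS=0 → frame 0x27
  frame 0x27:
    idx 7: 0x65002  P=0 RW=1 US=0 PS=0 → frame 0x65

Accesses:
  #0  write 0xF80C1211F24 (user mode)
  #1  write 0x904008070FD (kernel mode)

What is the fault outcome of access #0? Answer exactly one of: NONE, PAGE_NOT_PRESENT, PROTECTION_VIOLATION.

Walk each access:
#0 VA=0xF80C1211F24 (w,user):
  [0] read 0x16 idx=31: raw=0x17007 flags P=1 W=1 U=1 S=0
  [1] read 0x17 idx=3: raw=0x18007 flags P=1 W=1 U=1 S=0
  [2] read 0x18 idx=9: raw=0x1B007 flags P=1 W=1 U=1 S=0
  [3] read 0x1B idx=17: raw=0x1D007 flags P=1 W=1 U=1 S=0
  ✓ 0x1DF24  — 4 lookups
#1 VA=0x904008070FD (w,kernel):
  [0] read 0x16 idx=18: raw=0x1F007 flags P=1 W=1 U=1 S=0
  [1] read 0x1F idx=16: raw=0x23007 flags P=1 W=1 U=1 S=0
  [2] read 0x23 idx=4: raw=0x27007 flags P=1 W=1 U=1 S=0
  [3] read 0x27 idx=7: raw=0x65002 flags P=0 W=1 U=0 S=0
  → PAGE_NOT_PRESENT  (4 entries read)

Access #0 fault: NONE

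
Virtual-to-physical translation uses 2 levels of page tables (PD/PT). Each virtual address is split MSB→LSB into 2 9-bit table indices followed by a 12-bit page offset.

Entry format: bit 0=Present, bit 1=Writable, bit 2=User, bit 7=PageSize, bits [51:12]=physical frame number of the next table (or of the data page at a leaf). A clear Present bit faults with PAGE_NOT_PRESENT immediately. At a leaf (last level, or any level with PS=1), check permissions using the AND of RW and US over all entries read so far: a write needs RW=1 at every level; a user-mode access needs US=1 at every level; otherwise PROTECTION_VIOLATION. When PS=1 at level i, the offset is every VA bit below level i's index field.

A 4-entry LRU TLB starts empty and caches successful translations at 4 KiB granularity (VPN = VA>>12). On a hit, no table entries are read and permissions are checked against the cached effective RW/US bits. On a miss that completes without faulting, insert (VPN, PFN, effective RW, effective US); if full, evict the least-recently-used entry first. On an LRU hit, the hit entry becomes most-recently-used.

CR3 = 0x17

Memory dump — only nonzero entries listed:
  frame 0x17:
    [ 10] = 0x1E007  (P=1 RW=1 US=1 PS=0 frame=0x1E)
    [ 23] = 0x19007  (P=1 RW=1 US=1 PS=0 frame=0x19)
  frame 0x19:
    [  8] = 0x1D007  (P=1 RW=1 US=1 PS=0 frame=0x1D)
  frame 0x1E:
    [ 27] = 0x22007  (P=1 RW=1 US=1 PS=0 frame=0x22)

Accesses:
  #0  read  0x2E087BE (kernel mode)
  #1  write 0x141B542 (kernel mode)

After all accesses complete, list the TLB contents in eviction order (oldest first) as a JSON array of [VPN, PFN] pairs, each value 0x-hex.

Walk each access:
#0 VA=0x2E087BE (r,kernel):
  lvl0: tbl 0x17, slot 23 ⇒ 0x19007 (P1/RW1/US1/PS0)
  lvl1: tbl 0x19, slot 8 ⇒ 0x1D007 (P1/RW1/US1/PS0)
  → PA=0x1D7BE  (2 entries read)
#1 VA=0x141B542 (w,kernel):
  lvl0: tbl 0x17, slot 10 ⇒ 0x1E007 (P1/RW1/US1/PS0)
  lvl1: tbl 0x1E, slot 27 ⇒ 0x22007 (P1/RW1/US1/PS0)
  → PA=0x22542  (2 entries read)

TLB: [["0x2E08", "0x1D"], ["0x141B", "0x22"]]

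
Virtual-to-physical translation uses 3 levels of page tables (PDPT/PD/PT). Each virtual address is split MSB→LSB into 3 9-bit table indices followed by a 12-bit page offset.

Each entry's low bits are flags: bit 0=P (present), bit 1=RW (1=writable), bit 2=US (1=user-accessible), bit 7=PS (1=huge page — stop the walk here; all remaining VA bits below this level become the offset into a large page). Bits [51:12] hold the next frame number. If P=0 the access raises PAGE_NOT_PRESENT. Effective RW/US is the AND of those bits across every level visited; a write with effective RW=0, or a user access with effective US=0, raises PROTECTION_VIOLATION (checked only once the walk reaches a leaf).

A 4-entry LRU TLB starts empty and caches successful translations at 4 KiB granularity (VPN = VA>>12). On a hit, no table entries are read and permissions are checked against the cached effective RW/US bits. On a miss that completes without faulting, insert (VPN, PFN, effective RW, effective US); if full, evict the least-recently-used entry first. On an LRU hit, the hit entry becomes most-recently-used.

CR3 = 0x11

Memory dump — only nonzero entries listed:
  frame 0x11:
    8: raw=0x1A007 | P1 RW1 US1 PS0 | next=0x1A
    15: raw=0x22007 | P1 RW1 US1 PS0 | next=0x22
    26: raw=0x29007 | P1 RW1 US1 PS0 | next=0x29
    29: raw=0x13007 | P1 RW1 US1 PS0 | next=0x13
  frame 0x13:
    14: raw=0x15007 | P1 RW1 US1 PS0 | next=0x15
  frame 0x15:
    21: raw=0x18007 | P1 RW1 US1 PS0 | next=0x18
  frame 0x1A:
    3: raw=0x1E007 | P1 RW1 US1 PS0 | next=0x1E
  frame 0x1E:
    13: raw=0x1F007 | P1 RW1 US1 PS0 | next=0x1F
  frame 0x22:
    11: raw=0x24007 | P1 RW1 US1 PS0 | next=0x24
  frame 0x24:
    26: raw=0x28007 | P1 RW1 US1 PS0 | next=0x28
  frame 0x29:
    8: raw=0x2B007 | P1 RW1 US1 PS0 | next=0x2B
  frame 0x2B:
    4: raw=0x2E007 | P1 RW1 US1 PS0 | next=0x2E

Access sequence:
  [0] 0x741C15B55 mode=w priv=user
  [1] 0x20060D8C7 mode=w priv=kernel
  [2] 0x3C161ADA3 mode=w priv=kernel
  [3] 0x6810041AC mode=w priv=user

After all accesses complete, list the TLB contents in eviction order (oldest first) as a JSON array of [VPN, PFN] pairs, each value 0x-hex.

Walk each access:
#0 VA=0x741C15B55 (w,user):
  lvl0: tbl 0x11, slot 29 ⇒ 0x13007 (P1/RW1/US1/PS0)
  lvl1: tbl 0x13, slot 14 ⇒ 0x15007 (P1/RW1/US1/PS0)
  lvl2: tbl 0x15, slot 21 ⇒ 0x18007 (P1/RW1/US1/PS0)
  ✓ 0x18B55  — 3 lookups
#1 VA=0x20060D8C7 (w,kernel):
  lvl0: tbl 0x11, slot 8 ⇒ 0x1A007 (P1/RW1/US1/PS0)
  lvl1: tbl 0x1A, slot 3 ⇒ 0x1E007 (P1/RW1/US1/PS0)
  lvl2: tbl 0x1E, slot 13 ⇒ 0x1F007 (P1/RW1/US1/PS0)
  ✓ 0x1F8C7  — 3 lookups
#2 VA=0x3C161ADA3 (w,kernel):
  lvl0: tbl 0x11, slot 15 ⇒ 0x22007 (P1/RW1/US1/PS0)
  lvl1: tbl 0x22, slot 11 ⇒ 0x24007 (P1/RW1/US1/PS0)
  lvl2: tbl 0x24, slot 26 ⇒ 0x28007 (P1/RW1/US1/PS0)
  ✓ 0x28DA3  — 3 lookups
#3 VA=0x6810041AC (w,user):
  lvl0: tbl 0x11, slot 26 ⇒ 0x29007 (P1/RW1/US1/PS0)
  lvl1: tbl 0x29, slot 8 ⇒ 0x2B007 (P1/RW1/US1/PS0)
  lvl2: tbl 0x2B, slot 4 ⇒ 0x2E007 (P1/RW1/US1/PS0)
  ✓ 0x2E1AC  — 3 lookups

TLB: [["0x741C15", "0x18"], ["0x20060D", "0x1F"], ["0x3C161A", "0x28"], ["0x681004", "0x2E"]]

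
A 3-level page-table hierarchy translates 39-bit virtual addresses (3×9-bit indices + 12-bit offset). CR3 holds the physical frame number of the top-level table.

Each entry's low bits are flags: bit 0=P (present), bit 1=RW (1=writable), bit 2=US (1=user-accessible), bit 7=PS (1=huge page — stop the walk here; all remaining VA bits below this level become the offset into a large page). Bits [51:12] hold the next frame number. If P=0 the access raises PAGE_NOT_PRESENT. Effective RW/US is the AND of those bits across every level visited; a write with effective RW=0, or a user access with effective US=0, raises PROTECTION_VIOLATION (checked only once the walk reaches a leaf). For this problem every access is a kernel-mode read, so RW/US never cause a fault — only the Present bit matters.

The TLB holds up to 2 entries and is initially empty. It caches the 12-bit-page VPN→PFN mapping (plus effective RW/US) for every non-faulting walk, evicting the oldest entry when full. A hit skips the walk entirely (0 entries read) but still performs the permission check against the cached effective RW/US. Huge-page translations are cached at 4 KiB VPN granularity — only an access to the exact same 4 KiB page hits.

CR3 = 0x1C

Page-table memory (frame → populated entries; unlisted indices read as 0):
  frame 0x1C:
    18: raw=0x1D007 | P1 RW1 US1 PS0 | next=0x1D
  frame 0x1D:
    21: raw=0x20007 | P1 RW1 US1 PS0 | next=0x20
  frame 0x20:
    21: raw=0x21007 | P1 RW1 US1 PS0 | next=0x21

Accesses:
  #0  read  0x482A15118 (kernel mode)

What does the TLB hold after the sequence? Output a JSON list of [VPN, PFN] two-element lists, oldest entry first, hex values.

Walk each access:
#0 VA=0x482A15118 (r,kernel):
  lvl0: tbl 0x1C, slot 18 ⇒ 0x1D007 (P1/RW1/US1/PS0)
  lvl1: tbl 0x1D, slot 21 ⇒ 0x20007 (P1/RW1/US1/PS0)
  lvl2: tbl 0x20, slot 21 ⇒ 0x21007 (P1/RW1/US1/PS0)
  → PA=0x21118  (3 entries read)

TLB: [["0x482A15", "0x21"]]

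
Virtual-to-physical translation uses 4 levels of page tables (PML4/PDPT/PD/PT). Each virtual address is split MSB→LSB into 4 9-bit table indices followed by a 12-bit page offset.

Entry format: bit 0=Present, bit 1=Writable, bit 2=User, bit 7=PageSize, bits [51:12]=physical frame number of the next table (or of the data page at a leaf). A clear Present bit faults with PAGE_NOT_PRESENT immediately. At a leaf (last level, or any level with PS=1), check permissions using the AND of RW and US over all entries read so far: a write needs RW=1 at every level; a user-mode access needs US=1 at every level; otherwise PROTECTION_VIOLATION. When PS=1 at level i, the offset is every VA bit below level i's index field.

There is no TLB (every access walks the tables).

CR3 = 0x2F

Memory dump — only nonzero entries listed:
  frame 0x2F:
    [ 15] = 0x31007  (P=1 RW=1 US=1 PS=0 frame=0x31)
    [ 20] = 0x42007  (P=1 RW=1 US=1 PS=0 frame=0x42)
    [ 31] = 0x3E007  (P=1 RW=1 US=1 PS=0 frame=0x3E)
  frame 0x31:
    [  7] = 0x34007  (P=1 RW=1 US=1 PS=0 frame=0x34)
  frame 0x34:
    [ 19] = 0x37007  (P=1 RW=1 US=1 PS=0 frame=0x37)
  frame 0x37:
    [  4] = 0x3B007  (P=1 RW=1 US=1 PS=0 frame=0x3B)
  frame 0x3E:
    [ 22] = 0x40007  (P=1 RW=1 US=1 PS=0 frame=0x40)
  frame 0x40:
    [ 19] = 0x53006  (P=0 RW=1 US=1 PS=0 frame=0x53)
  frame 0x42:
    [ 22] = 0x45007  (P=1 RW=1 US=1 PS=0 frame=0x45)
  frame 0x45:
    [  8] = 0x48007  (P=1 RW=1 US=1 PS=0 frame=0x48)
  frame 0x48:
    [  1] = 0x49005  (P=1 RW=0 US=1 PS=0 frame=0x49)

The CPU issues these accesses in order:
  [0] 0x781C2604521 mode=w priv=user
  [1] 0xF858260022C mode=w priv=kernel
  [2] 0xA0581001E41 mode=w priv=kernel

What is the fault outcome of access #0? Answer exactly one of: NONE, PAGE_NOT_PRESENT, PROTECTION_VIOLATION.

Trace:
#0 VA=0x781C2604521 (w,user):
  L0 @0x2F[15] → 0x31007  P=1,RW=1,US=1,PS=0
  L1 @0x31[7] → 0x34007  P=1,RW=1,US=1,PS=0
  L2 @0x34[19] → 0x37007  P=1,RW=1,US=1,PS=0
  L3 @0x37[4] → 0x3B007  P=1,RW=1,US=1,PS=0
  → PA=0x3B521  (4 entries read)
#1 VA=0xF858260022C (w,kernel):
  L0 @0x2F[31] → 0x3E007  P=1,RW=1,US=1,PS=0
  L1 @0x3E[22] → 0x40007  P=1,RW=1,US=1,PS=0
  L2 @0x40[19] → 0x53006  P=0,RW=1,US=1,PS=0
  ⇒ fault: PAGE_NOT_PRESENT  — 3 lookups
#2 VA=0xA0581001E41 (w,kernel):
  L0 @0x2F[20] → 0x42007  P=1,RW=1,US=1,PS=0
  L1 @0x42[22] → 0x45007  P=1,RW=1,US=1,PS=0
  L2 @0x45[8] → 0x48007  P=1,RW=1,US=1,PS=0
  L3 @0x48[1] → 0x49005  P=1,RW=0,US=1,PS=0
  ⇒ fault: PROTECTION_VIOLATION  — 4 lookups

Access #0 fault: NONE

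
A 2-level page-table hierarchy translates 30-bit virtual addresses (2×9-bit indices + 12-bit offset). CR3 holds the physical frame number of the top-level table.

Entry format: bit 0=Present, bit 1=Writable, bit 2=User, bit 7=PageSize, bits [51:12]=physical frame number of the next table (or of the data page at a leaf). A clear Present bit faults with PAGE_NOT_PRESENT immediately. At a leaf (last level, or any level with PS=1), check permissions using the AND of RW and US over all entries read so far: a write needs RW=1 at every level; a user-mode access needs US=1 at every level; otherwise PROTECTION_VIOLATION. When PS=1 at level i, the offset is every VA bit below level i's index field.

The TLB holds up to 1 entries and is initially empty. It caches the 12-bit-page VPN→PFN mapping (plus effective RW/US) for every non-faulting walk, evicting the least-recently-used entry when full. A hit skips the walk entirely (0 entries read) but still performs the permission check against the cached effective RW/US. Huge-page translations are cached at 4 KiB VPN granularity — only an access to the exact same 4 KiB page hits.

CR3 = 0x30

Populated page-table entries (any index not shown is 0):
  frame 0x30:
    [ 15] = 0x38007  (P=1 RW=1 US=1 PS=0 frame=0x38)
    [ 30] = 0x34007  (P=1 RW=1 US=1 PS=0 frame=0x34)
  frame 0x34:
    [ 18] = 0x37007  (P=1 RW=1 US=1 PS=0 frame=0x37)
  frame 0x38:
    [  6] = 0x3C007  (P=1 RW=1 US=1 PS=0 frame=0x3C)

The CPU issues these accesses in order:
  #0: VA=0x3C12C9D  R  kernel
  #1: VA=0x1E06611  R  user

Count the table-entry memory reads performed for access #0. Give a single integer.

Per-access translation:
#0 VA=0x3C12C9D (r,kernel):
  L0: frame=0x30 idx=30 entry=0x34007 [P=1 RW=1 US=1 PS=0]
  L1: frame=0x34 idx=18 entry=0x37007 [P=1 RW=1 US=1 PS=0]
  ✓ 0x37C9D  — 2 lookups
#1 VA=0x1E06611 (r,user):
  L0: frame=0x30 idx=15 entry=0x38007 [P=1 RW=1 US=1 PS=0]
  L1: frame=0x38 idx=6 entry=0x3C007 [P=1 RW=1 US=1 PS=0]
  ✓ 0x3C611  — 2 lookups

Entries read for #0: 2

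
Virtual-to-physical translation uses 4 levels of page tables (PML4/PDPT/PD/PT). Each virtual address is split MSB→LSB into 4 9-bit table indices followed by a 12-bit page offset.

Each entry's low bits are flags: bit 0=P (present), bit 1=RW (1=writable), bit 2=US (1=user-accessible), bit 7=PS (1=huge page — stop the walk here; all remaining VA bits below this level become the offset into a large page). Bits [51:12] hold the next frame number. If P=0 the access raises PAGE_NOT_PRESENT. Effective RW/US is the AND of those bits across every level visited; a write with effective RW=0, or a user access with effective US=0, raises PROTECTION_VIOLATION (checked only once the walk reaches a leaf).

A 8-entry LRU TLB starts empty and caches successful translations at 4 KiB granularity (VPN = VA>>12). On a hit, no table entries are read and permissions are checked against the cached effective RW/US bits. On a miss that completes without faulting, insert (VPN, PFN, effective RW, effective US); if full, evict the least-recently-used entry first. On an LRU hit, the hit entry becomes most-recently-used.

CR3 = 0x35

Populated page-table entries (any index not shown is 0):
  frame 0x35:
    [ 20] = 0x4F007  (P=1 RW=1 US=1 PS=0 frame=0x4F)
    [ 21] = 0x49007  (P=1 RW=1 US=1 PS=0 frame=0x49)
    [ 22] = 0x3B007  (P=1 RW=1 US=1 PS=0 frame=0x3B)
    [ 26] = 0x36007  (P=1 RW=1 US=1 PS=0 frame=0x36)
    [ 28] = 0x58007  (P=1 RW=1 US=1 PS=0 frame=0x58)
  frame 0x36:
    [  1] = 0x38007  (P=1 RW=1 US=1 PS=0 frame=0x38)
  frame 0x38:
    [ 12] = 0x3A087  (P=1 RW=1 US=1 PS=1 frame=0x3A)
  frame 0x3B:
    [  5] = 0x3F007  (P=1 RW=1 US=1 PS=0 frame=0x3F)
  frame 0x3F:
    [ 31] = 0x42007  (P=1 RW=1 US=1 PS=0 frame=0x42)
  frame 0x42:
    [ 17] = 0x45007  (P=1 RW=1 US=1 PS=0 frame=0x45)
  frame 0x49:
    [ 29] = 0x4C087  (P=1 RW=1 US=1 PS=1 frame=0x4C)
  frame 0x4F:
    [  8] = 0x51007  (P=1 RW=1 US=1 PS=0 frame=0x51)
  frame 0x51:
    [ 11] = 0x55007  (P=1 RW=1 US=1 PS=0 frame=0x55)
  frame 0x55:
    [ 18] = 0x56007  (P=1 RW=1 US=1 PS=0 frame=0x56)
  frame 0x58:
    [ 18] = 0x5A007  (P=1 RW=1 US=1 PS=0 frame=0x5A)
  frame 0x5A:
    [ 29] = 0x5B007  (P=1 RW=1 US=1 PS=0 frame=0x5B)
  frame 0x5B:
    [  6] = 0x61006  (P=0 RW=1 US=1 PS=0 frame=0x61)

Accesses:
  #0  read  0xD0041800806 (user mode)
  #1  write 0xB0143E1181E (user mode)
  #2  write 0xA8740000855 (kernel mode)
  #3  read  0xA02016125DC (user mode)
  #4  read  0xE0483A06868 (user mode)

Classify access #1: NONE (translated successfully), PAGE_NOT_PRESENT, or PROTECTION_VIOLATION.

Trace:
#0 VA=0xD0041800806 (r,user):
  L0: frame=0x35 idx=26 entry=0x36007 [P=1 RW=1 US=1 PS=0]
  L1: frame=0x36 idx=1 entry=0x38007 [P=1 RW=1 US=1 PS=0]
  L2: frame=0x38 idx=12 entry=0x3A087 [P=1 RW=1 US=1 PS=1]
  ⇒ phys 0x3A806 (huge @L2)  [3 reads]
#1 VA=0xB0143E1181E (w,user):
  L0: frame=0x35 idx=22 entry=0x3B007 [P=1 RW=1 US=1 PS=0]
  L1: frame=0x3B idx=5 entry=0x3F007 [P=1 RW=1 US=1 PS=0]
  L2: frame=0x3F idx=31 entry=0x42007 [P=1 RW=1 US=1 PS=0]
  L3: frame=0x42 idx=17 entry=0x45007 [P=1 RW=1 US=1 PS=0]
  ⇒ phys 0x4581E  [4 reads]
#2 VA=0xA8740000855 (w,kernel):
  L0: frame=0x35 idx=21 entry=0x49007 [P=1 RW=1 US=1 PS=0]
  L1: frame=0x49 idx=29 entry=0x4C087 [P=1 RW=1 US=1 PS=1]
  ⇒ phys 0x4C855 (huge @L1)  [2 reads]
#3 VA=0xA02016125DC (r,user):
  L0: frame=0x35 idx=20 entry=0x4F007 [P=1 RW=1 US=1 PS=0]
  L1: frame=0x4F idx=8 entry=0x51007 [P=1 RW=1 US=1 PS=0]
  L2: frame=0x51 idx=11 entry=0x55007 [P=1 RW=1 US=1 PS=0]
  L3: frame=0x55 idx=18 entry=0x56007 [P=1 RW=1 US=1 PS=0]
  ⇒ phys 0x565DC  [4 reads]
#4 VA=0xE0483A06868 (r,user):
  L0: frame=0x35 idx=28 entry=0x58007 [P=1 RW=1 US=1 PS=0]
  L1: frame=0x58 idx=18 entry=0x5A007 [P=1 RW=1 US=1 PS=0]
  L2: frame=0x5A idx=29 entry=0x5B007 [P=1 RW=1 US=1 PS=0]
  L3: frame=0x5B idx=6 entry=0x61006 [P=0 RW=1 US=1 PS=0]
  ✗ PAGE_NOT_PRESENT  [4 reads]

Access #1 fault: NONE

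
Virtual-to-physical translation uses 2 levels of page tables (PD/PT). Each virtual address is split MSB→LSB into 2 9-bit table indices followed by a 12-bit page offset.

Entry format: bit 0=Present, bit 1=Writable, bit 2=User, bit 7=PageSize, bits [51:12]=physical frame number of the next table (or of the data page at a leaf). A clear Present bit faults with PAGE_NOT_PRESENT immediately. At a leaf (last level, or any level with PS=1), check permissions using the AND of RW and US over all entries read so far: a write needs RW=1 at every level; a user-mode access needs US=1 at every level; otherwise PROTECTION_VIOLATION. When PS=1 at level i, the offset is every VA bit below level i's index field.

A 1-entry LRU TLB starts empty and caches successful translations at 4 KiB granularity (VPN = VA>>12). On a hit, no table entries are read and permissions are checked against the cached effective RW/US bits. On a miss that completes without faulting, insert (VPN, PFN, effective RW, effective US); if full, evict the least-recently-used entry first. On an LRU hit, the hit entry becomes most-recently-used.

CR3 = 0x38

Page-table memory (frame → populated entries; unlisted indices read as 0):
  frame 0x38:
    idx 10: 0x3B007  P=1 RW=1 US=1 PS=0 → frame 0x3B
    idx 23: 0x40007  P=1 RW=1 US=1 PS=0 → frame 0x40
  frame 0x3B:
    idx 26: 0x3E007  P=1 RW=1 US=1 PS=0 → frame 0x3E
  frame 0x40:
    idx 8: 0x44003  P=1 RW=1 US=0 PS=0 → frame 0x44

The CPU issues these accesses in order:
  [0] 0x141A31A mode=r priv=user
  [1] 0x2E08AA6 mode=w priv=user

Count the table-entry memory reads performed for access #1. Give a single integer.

Trace:
#0 VA=0x141A31A (r,user):
  [0] read 0x38 idx=10: raw=0x3B007 flags P=1 W=1 U=1 S=0
  [1] read 0x3B idx=26: raw=0x3E007 flags P=1 W=1 U=1 S=0
  ✓ 0x3E31A  — 2 lookups
#1 VA=0x2E08AA6 (w,user):
  [0] read 0x38 idx=23: raw=0x40007 flags P=1 W=1 U=1 S=0
  [1] read 0x40 idx=8: raw=0x44003 flags P=1 W=1 U=0 S=0
  ⇒ fault: PROTECTION_VIOLATION  — 2 lookups

Entries read for #1: 2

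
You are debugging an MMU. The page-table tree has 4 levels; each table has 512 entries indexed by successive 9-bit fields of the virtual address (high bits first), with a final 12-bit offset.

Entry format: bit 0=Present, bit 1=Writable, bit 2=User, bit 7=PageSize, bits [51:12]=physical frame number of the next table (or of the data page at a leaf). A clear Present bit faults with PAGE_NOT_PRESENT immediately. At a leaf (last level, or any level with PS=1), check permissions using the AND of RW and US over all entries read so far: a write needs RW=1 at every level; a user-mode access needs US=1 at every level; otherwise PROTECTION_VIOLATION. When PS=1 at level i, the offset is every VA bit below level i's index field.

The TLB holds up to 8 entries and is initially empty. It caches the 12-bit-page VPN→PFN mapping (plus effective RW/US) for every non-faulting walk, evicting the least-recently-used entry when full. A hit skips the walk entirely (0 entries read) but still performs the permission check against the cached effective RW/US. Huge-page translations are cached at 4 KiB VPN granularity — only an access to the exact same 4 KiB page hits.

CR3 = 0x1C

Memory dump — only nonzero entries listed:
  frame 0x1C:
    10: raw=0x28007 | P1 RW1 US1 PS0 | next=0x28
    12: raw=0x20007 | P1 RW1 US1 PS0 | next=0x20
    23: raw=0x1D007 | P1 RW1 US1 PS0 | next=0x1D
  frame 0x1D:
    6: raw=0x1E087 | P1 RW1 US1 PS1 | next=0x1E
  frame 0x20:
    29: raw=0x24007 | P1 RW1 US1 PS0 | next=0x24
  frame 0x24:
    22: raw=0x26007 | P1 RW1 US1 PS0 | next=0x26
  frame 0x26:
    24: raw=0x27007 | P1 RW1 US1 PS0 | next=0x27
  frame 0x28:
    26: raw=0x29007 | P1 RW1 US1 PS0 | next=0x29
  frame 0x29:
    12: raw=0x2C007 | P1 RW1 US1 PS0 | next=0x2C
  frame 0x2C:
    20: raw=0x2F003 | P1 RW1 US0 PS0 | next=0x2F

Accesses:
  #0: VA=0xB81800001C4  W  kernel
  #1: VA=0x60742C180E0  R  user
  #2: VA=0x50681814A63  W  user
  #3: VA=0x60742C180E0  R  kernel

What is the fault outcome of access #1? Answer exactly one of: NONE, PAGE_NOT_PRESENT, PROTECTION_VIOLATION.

Walk each access:
#0 VA=0xB81800001C4 (w,kernel):
  lvl0: tbl 0x1C, slot 23 ⇒ 0x1D007 (P1/RW1/US1/PS0)
  lvl1: tbl 0x1D, slot 6 ⇒ 0x1E087 (P1/RW1/US1/PS1)
  ✓ 0x1E1C4 (huge @L1)  — 2 lookups
#1 VA=0x60742C180E0 (r,user):
  lvl0: tbl 0x1C, slot 12 ⇒ 0x20007 (P1/RW1/US1/PS0)
  lvl1: tbl 0x20, slot 29 ⇒ 0x24007 (P1/RW1/US1/PS0)
  lvl2: tbl 0x24, slot 22 ⇒ 0x26007 (P1/RW1/US1/PS0)
  lvl3: tbl 0x26, slot 24 ⇒ 0x27007 (P1/RW1/US1/PS0)
  ✓ 0x270E0  — 4 lookups
#2 VA=0x50681814A63 (w,user):
  lvl0: tbl 0x1C, slot 10 ⇒ 0x28007 (P1/RW1/US1/PS0)
  lvl1: tbl 0x28, slot 26 ⇒ 0x29007 (P1/RW1/US1/PS0)
  lvl2: tbl 0x29, slot 12 ⇒ 0x2C007 (P1/RW1/US1/PS0)
  lvl3: tbl 0x2C, slot 20 ⇒ 0x2F003 (P1/RW1/US0/PS0)
  ✗ PROTECTION_VIOLATION  [4 reads]
#3 VA=0x60742C180E0 (r,kernel):
  TLB hit vpn=0x60742C18 → PA=0x270E0

Access #1 fault: NONE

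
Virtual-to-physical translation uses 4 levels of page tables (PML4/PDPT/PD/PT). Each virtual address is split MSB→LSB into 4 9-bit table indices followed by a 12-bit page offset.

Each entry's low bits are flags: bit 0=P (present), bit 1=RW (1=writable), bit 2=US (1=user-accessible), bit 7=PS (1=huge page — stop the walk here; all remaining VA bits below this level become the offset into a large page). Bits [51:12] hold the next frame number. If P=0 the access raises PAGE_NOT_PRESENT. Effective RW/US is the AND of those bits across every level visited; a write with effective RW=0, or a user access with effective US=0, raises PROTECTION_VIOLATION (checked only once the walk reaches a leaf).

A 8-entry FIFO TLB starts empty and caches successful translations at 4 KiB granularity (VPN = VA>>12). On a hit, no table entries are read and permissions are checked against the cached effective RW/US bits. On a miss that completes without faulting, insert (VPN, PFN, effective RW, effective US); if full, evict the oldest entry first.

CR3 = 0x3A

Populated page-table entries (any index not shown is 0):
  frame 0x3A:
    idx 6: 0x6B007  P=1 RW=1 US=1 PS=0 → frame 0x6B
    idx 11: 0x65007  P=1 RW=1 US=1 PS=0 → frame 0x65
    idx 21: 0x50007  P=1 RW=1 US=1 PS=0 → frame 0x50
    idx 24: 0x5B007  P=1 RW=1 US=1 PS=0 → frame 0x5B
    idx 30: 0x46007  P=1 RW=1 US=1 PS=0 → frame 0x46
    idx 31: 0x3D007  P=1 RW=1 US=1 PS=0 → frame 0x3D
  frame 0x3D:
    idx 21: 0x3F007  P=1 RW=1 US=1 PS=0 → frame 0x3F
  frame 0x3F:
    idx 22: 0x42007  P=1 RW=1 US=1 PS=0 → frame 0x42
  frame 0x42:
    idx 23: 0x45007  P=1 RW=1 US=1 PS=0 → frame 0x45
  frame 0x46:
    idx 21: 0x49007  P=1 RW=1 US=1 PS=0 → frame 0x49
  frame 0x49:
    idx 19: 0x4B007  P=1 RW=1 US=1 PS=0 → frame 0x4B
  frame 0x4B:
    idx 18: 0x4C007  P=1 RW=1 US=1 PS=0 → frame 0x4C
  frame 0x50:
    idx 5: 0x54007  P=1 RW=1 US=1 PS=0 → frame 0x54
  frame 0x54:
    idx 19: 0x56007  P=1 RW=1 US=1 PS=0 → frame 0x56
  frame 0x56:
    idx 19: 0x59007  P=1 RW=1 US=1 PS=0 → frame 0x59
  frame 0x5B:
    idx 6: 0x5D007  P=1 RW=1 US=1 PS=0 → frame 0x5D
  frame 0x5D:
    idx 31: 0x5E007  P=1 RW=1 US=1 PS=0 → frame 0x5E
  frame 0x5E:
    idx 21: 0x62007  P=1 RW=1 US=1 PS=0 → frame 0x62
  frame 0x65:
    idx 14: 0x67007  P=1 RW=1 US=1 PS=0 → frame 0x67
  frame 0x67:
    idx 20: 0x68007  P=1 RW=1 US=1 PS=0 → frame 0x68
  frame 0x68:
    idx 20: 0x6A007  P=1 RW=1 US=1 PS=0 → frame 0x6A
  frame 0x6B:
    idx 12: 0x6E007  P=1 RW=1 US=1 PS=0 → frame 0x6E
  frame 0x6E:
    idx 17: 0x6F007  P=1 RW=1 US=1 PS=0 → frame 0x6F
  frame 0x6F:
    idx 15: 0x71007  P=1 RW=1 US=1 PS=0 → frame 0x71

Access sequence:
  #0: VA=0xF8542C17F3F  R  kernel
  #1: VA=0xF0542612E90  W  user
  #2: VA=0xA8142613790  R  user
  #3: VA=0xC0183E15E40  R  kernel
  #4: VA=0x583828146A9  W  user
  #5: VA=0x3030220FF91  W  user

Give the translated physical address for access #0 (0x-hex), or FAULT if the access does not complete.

Walk each access:
#0 VA=0xF8542C17F3F (r,kernel):
  L0: frame=0x3A idx=31 entry=0x3D007 [P=1 RW=1 US=1 PS=0]
  L1: frame=0x3D idx=21 entry=0x3F007 [P=1 RW=1 US=1 PS=0]
  L2: frame=0x3F idx=22 entry=0x42007 [P=1 RW=1 US=1 PS=0]
  L3: frame=0x42 idx=23 entry=0x45007 [P=1 RW=1 US=1 PS=0]
  ⇒ phys 0x45F3F  [4 reads]
#1 VA=0xF0542612E90 (w,user):
  L0: frame=0x3A idx=30 entry=0x46007 [P=1 RW=1 US=1 PS=0]
  L1: frame=0x46 idx=21 entry=0x49007 [P=1 RW=1 US=1 PS=0]
  L2: frame=0x49 idx=19 entry=0x4B007 [P=1 RW=1 US=1 PS=0]
  L3: frame=0x4B idx=18 entry=0x4C007 [P=1 RW=1 US=1 PS=0]
  ⇒ phys 0x4CE90  [4 reads]
#2 VA=0xA8142613790 (r,user):
  L0: frame=0x3A idx=21 entry=0x50007 [P=1 RW=1 US=1 PS=0]
  L1: frame=0x50 idx=5 entry=0x54007 [P=1 RW=1 US=1 PS=0]
  L2: frame=0x54 idx=19 entry=0x56007 [P=1 RW=1 US=1 PS=0]
  L3: frame=0x56 idx=19 entry=0x59007 [P=1 RW=1 US=1 PS=0]
  ⇒ phys 0x59790  [4 reads]
#3 VA=0xC0183E15E40 (r,kernel):
  L0: frame=0x3A idx=24 entry=0x5B007 [P=1 RW=1 US=1 PS=0]
  L1: frame=0x5B idx=6 entry=0x5D007 [P=1 RW=1 US=1 PS=0]
  L2: frame=0x5D idx=31 entry=0x5E007 [P=1 RW=1 US=1 PS=0]
  L3: frame=0x5E idx=21 entry=0x62007 [P=1 RW=1 US=1 PS=0]
  ⇒ phys 0x62E40  [4 reads]
#4 VA=0x583828146A9 (w,user):
  L0: frame=0x3A idx=11 entry=0x65007 [P=1 RW=1 US=1 PS=0]
  L1: frame=0x65 idx=14 entry=0x67007 [P=1 RW=1 US=1 PS=0]
  L2: frame=0x67 idx=20 entry=0x68007 [P=1 RW=1 US=1 PS=0]
  L3: frame=0x68 idx=20 entry=0x6A007 [P=1 RW=1 US=1 PS=0]
  ⇒ phys 0x6A6A9  [4 reads]
#5 VA=0x3030220FF91 (w,user):
  L0: frame=0x3A idx=6 entry=0x6B007 [P=1 RW=1 US=1 PS=0]
  L1: frame=0x6B idx=12 entry=0x6E007 [P=1 RW=1 US=1 PS=0]
  L2: frame=0x6E idx=17 entry=0x6F007 [P=1 RW=1 US=1 PS=0]
  L3: frame=0x6F idx=15 entry=0x71007 [P=1 RW=1 US=1 PS=0]
  ⇒ phys 0x71F91  [4 reads]

Access #0 PA: 0x45F3F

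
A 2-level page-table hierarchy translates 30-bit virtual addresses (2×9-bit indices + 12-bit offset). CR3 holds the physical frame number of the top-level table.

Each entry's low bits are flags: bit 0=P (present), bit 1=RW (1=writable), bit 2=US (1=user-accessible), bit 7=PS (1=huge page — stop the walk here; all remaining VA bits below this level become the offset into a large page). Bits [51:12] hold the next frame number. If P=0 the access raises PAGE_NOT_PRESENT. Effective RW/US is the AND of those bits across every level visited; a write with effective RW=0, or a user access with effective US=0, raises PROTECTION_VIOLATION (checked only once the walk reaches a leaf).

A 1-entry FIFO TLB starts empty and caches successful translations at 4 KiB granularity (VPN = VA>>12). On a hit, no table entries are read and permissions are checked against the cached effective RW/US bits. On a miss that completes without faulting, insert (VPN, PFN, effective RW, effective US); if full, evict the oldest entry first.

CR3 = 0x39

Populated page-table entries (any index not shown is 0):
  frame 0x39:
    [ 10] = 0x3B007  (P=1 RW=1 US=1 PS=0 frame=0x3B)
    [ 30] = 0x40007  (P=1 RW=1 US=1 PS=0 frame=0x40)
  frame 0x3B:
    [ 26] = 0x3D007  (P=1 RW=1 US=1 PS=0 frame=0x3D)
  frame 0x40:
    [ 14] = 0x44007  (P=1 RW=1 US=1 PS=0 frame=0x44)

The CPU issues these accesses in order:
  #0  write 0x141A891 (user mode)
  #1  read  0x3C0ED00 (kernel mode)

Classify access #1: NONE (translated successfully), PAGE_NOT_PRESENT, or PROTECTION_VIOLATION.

Per-access translation:
#0 VA=0x141A891 (w,user):
  L0: frame=0x39 idx=10 entry=0x3B007 [P=1 RW=1 US=1 PS=0]
  L1: frame=0x3B idx=26 entry=0x3D007 [P=1 RW=1 US=1 PS=0]
  ✓ 0x3D891  — 2 lookups
#1 VA=0x3C0ED00 (r,kernel):
  L0: frame=0x39 idx=30 entry=0x40007 [P=1 RW=1 US=1 PS=0]
  L1: frame=0x40 idx=14 entry=0x44007 [P=1 RW=1 US=1 PS=0]
  ✓ 0x44D00  — 2 lookups

Access #1 fault: NONE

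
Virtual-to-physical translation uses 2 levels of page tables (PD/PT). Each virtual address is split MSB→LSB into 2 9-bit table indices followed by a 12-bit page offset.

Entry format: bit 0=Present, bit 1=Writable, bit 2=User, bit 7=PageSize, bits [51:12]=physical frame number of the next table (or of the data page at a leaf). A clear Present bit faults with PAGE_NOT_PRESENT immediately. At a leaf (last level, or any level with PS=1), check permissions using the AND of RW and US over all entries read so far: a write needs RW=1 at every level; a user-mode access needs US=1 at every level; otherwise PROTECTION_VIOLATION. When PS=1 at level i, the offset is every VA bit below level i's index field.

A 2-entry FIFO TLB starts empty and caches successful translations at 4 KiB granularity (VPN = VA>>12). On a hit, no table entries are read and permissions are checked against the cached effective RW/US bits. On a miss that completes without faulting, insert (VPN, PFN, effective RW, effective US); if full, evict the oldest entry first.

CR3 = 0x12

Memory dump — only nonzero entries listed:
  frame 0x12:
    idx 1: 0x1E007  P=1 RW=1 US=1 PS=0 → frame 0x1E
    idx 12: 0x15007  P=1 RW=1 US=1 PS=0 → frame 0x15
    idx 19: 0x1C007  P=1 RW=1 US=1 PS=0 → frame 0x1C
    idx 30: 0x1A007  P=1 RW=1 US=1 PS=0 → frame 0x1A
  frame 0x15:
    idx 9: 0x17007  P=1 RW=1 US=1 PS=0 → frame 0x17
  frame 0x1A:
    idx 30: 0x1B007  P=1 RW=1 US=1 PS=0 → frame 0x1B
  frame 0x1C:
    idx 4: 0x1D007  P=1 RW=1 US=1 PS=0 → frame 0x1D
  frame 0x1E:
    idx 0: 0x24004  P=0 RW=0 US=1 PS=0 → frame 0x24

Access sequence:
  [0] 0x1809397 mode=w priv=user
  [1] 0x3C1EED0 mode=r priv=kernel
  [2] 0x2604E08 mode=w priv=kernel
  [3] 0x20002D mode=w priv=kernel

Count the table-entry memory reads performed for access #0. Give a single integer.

Trace:
#0 VA=0x1809397 (w,user):
  [0] read 0x12 idx=12: raw=0x15007 flags P=1 W=1 U=1 S=0
  [1] read 0x15 idx=9: raw=0x17007 flags P=1 W=1 U=1 S=0
  ⇒ phys 0x17397  [2 reads]
#1 VA=0x3C1EED0 (r,kernel):
  [0] read 0x12 idx=30: raw=0x1A007 flags P=1 W=1 U=1 S=0
  [1] read 0x1A idx=30: raw=0x1B007 flags P=1 W=1 U=1 S=0
  ⇒ phys 0x1BED0  [2 reads]
#2 VA=0x2604E08 (w,kernel):
  [0] read 0x12 idx=19: raw=0x1C007 flags P=1 W=1 U=1 S=0
  [1] read 0x1C idx=4: raw=0x1D007 flags P=1 W=1 U=1 S=0
  ⇒ phys 0x1DE08  [2 reads]
#3 VA=0x20002D (w,kernel):
  [0] read 0x12 idx=1: raw=0x1E007 flags P=1 W=1 U=1 S=0
  [1] read 0x1E idx=0: raw=0x24004 flags P=0 W=0 U=1 S=0
  → PAGE_NOT_PRESENT  (2 entries read)

Entries read for #0: 2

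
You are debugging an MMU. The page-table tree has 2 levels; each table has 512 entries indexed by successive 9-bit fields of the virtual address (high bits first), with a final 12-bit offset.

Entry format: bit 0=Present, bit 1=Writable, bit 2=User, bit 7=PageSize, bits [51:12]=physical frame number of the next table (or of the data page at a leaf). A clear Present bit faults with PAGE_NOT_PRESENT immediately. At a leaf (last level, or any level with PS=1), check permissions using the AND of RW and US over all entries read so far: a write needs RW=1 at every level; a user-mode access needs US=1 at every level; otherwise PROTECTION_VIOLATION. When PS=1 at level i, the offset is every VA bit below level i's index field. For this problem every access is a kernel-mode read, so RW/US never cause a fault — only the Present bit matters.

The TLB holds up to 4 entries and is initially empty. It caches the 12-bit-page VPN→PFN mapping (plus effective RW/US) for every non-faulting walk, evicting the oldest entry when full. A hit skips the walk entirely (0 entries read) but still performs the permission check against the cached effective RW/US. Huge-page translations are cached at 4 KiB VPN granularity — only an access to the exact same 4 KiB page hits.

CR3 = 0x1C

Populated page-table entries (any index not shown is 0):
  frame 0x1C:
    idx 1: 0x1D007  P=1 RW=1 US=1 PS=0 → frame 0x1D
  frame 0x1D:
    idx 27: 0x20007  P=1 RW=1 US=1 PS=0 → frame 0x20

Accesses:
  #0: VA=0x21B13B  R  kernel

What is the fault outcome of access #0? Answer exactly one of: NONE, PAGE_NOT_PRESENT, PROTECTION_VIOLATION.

Trace:
#0 VA=0x21B13B (r,kernel):
  [0] read 0x1C idx=1: raw=0x1D007 flags P=1 W=1 U=1 S=0
  [1] read 0x1D idx=27: raw=0x20007 flags P=1 W=1 U=1 S=0
  → PA=0x2013B  (2 entries read)

Access #0 fault: NONE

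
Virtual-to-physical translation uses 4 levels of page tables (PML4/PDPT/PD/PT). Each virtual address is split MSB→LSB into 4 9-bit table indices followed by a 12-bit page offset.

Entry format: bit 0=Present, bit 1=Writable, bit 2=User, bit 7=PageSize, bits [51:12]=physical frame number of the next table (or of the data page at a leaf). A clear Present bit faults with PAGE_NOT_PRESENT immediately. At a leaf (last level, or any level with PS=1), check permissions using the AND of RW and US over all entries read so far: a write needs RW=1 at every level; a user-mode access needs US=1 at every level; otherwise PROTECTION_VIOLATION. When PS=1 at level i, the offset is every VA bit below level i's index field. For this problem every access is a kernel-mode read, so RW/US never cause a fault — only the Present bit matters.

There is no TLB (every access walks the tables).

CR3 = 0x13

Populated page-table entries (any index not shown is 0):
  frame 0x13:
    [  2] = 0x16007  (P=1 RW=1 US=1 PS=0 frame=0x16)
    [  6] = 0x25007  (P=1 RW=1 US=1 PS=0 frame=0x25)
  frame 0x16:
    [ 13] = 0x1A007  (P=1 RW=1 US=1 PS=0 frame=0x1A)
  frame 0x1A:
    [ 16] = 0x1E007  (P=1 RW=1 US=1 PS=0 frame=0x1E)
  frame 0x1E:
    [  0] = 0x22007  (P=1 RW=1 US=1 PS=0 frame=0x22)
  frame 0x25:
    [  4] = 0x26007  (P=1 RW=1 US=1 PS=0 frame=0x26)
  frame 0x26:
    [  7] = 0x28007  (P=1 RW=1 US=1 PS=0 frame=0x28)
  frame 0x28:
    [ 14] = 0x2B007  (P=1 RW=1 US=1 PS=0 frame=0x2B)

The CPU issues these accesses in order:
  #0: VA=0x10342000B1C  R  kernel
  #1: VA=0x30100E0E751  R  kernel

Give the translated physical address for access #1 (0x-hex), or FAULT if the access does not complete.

Walk each access:
#0 VA=0x10342000B1C (r,kernel):
  L0: frame=0x13 idx=2 entry=0x16007 [P=1 RW=1 US=1 PS=0]
  L1: frame=0x16 idx=13 entry=0x1A007 [P=1 RW=1 US=1 PS=0]
  L2: frame=0x1A idx=16 entry=0x1E007 [P=1 RW=1 US=1 PS=0]
  L3: frame=0x1E idx=0 entry=0x22007 [P=1 RW=1 US=1 PS=0]
  ✓ 0x22B1C  — 4 lookups
#1 VA=0x30100E0E751 (r,kernel):
  L0: frame=0x13 idx=6 entry=0x25007 [P=1 RW=1 US=1 PS=0]
  L1: frame=0x25 idx=4 entry=0x26007 [P=1 RW=1 US=1 PS=0]
  L2: frame=0x26 idx=7 entry=0x28007 [P=1 RW=1 US=1 PS=0]
  L3: frame=0x28 idx=14 entry=0x2B007 [P=1 RW=1 US=1 PS=0]
  ✓ 0x2B751  — 4 lookups

Access #1 PA: 0x2B751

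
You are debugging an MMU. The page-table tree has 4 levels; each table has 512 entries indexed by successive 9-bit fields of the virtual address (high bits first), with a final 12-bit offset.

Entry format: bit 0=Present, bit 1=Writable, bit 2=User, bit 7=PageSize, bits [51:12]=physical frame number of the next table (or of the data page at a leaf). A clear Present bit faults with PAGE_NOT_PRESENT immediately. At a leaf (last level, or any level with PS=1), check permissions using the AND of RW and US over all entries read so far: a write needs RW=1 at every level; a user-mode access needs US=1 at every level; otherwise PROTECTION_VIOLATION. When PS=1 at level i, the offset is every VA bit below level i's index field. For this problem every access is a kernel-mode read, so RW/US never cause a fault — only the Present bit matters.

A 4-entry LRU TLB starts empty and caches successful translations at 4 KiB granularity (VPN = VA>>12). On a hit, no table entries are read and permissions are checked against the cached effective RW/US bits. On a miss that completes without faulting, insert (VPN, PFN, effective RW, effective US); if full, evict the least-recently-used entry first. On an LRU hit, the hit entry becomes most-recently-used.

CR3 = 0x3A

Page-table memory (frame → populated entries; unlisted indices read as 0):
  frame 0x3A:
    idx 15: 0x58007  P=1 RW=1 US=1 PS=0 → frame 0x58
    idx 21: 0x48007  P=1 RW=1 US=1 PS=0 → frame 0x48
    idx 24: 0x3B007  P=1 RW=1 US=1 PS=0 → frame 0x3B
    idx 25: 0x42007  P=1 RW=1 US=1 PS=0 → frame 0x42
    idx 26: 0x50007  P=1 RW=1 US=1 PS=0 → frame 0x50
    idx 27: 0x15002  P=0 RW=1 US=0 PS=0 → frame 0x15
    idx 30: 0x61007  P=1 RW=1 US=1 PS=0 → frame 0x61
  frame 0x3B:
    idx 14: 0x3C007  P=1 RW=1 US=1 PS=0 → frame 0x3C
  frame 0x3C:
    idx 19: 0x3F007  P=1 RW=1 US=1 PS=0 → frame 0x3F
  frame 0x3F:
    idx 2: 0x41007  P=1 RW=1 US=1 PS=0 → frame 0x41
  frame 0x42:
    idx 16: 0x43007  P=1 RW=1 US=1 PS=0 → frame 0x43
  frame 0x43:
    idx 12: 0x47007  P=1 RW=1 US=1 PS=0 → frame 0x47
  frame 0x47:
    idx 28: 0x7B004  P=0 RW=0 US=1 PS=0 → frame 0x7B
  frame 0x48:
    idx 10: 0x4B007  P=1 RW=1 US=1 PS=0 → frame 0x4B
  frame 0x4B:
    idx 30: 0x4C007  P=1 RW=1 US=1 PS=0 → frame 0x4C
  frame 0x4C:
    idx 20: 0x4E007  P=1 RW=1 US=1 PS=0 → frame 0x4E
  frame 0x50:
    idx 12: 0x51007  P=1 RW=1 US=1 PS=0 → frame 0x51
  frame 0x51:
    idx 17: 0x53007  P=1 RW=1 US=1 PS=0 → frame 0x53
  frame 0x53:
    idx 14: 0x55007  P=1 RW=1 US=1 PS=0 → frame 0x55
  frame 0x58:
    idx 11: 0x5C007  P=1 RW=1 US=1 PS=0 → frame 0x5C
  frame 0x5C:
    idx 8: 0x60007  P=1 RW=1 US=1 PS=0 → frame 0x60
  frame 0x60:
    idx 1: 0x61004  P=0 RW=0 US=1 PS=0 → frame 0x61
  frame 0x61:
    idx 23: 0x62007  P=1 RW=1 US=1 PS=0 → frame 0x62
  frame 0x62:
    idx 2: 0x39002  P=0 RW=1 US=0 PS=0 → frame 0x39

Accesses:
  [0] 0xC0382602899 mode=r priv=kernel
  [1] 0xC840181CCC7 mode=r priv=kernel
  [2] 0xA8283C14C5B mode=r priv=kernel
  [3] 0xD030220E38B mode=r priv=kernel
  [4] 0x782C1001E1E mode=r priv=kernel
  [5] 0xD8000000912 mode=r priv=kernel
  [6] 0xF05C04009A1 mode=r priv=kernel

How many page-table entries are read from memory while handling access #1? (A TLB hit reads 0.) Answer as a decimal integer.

Walk each access:
#0 VA=0xC0382602899 (r,kernel):
  L0 @0x3A[24] → 0x3B007  P=1,RW=1,US=1,PS=0
  L1 @0x3B[14] → 0x3C007  P=1,RW=1,US=1,PS=0
  L2 @0x3C[19] → 0x3F007  P=1,RW=1,US=1,PS=0
  L3 @0x3F[2] → 0x41007  P=1,RW=1,US=1,PS=0
  ⇒ phys 0x41899  [4 reads]
#1 VA=0xC840181CCC7 (r,kernel):
  L0 @0x3A[25] → 0x42007  P=1,RW=1,US=1,PS=0
  L1 @0x42[16] → 0x43007  P=1,RW=1,US=1,PS=0
  L2 @0x43[12] → 0x47007  P=1,RW=1,US=1,PS=0
  L3 @0x47[28] → 0x7B004  P=0,RW=0,US=1,PS=0
  → PAGE_NOT_PRESENT  (4 entries read)
#2 VA=0xA8283C14C5B (r,kernel):
  L0 @0x3A[21] → 0x48007  P=1,RW=1,US=1,PS=0
  L1 @0x48[10] → 0x4B007  P=1,RW=1,US=1,PS=0
  L2 @0x4B[30] → 0x4C007  P=1,RW=1,US=1,PS=0
  L3 @0x4C[20] → 0x4E007  P=1,RW=1,US=1,PS=0
  ⇒ phys 0x4EC5B  [4 reads]
#3 VA=0xD030220E38B (r,kernel):
  L0 @0x3A[26] → 0x50007  P=1,RW=1,US=1,PS=0
  L1 @0x50[12] → 0x51007  P=1,RW=1,US=1,PS=0
  L2 @0x51[17] → 0x53007  P=1,RW=1,US=1,PS=0
  L3 @0x53[14] → 0x55007  P=1,RW=1,US=1,PS=0
  ⇒ phys 0x5538B  [4 reads]
#4 VA=0x782C1001E1E (r,kernel):
  L0 @0x3A[15] → 0x58007  P=1,RW=1,US=1,PS=0
  L1 @0x58[11] → 0x5C007  P=1,RW=1,US=1,PS=0
  L2 @0x5C[8] → 0x60007  P=1,RW=1,US=1,PS=0
  L3 @0x60[1] → 0x61004  P=0,RW=0,US=1,PS=0
  → PAGE_NOT_PRESENT  (4 entries read)
#5 VA=0xD8000000912 (r,kernel):
  L0 @0x3A[27] → 0x15002  P=0,RW=1,US=0,PS=0
  → PAGE_NOT_PRESENT  (1 entries read)
#6 VA=0xF05C04009A1 (r,kernel):
  L0 @0x3A[30] → 0x61007  P=1,RW=1,US=1,PS=0
  L1 @0x61[23] → 0x62007  P=1,RW=1,US=1,PS=0
  L2 @0x62[2] → 0x39002  P=0,RW=1,US=0,PS=0
  → PAGE_NOT_PRESENT  (3 entries read)

Entries read for #1: 4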